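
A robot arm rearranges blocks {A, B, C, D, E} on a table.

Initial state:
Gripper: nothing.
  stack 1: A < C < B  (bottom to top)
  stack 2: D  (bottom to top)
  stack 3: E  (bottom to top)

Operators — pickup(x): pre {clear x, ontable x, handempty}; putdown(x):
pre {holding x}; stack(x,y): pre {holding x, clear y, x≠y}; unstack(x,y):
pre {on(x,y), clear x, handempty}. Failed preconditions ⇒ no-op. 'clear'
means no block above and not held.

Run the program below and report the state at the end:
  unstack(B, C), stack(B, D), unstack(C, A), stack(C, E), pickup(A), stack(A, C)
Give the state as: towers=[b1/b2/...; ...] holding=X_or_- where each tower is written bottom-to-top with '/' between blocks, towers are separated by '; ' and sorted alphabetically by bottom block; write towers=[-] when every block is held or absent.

step 1 (unstack(B, C)): towers=[A/C; D; E] holding=B
step 2 (stack(B, D)): towers=[A/C; D/B; E] holding=-
step 3 (unstack(C, A)): towers=[A; D/B; E] holding=C
step 4 (stack(C, E)): towers=[A; D/B; E/C] holding=-
step 5 (pickup(A)): towers=[D/B; E/C] holding=A
step 6 (stack(A, C)): towers=[D/B; E/C/A] holding=-

towers=[D/B; E/C/A] holding=-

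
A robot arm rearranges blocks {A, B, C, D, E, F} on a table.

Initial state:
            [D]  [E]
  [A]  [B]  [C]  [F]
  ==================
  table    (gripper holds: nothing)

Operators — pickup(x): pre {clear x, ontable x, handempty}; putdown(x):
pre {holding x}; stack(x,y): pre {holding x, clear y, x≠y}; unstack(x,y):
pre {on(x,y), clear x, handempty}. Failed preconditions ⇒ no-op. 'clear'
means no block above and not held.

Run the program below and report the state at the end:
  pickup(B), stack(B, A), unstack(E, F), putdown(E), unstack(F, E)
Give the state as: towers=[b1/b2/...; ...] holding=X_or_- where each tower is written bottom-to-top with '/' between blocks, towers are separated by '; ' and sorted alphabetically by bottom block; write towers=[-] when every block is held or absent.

towers=[A/B; C/D; E; F] holding=-

step 1 (pickup(B)): towers=[A; C/D; F/E] holding=B
step 2 (stack(B, A)): towers=[A/B; C/D; F/E] holding=-
step 3 (unstack(E, F)): towers=[A/B; C/D; F] holding=E
step 4 (putdown(E)): towers=[A/B; C/D; E; F] holding=-
step 5 (unstack(F, E)) [no-op]: towers=[A/B; C/D; E; F] holding=-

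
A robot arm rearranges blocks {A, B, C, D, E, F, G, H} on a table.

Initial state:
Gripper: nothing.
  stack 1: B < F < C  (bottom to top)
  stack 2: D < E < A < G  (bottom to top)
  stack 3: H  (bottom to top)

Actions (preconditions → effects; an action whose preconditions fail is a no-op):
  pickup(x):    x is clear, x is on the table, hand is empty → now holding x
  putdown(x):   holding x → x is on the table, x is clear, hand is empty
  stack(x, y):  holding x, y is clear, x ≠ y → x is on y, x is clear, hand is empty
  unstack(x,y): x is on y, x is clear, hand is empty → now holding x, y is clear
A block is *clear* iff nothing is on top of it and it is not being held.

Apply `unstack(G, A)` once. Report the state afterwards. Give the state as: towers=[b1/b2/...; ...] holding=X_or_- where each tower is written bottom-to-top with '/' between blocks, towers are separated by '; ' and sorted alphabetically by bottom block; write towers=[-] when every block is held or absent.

towers=[B/F/C; D/E/A; H] holding=G

before: towers=[B/F/C; D/E/A/G; H] holding=-
pre[unstack(G, A)]: on(G,A) ✓, clear(G) ✓, handempty ✓
all met → apply unstack(G, A)
after:  towers=[B/F/C; D/E/A; H] holding=G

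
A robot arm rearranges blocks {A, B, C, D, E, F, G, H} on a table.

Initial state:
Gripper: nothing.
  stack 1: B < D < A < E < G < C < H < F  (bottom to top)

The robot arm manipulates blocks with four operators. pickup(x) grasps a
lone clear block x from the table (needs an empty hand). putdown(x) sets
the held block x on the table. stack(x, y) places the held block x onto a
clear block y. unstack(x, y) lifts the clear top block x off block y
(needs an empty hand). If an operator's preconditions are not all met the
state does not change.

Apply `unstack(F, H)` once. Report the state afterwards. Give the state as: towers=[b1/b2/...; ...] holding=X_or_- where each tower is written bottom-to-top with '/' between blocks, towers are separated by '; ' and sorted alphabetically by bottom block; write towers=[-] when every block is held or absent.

before: towers=[B/D/A/E/G/C/H/F] holding=-
pre[unstack(F, H)]: on(F,H) ✓, clear(F) ✓, handempty ✓
all met → apply unstack(F, H)
after:  towers=[B/D/A/E/G/C/H] holding=F

towers=[B/D/A/E/G/C/H] holding=F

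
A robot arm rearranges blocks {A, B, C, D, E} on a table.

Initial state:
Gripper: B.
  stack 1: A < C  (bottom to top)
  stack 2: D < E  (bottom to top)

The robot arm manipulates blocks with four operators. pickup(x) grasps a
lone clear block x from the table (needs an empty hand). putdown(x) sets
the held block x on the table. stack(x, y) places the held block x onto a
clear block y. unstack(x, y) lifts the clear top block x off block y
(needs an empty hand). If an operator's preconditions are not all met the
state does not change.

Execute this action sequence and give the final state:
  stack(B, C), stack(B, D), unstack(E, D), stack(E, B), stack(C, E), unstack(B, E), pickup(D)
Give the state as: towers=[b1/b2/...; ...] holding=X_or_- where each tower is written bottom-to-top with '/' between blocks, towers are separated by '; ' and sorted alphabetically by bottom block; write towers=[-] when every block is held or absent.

step 1 (stack(B, C)): towers=[A/C/B; D/E] holding=-
step 2 (stack(B, D)) [no-op]: towers=[A/C/B; D/E] holding=-
step 3 (unstack(E, D)): towers=[A/C/B; D] holding=E
step 4 (stack(E, B)): towers=[A/C/B/E; D] holding=-
step 5 (stack(C, E)) [no-op]: towers=[A/C/B/E; D] holding=-
step 6 (unstack(B, E)) [no-op]: towers=[A/C/B/E; D] holding=-
step 7 (pickup(D)): towers=[A/C/B/E] holding=D

towers=[A/C/B/E] holding=D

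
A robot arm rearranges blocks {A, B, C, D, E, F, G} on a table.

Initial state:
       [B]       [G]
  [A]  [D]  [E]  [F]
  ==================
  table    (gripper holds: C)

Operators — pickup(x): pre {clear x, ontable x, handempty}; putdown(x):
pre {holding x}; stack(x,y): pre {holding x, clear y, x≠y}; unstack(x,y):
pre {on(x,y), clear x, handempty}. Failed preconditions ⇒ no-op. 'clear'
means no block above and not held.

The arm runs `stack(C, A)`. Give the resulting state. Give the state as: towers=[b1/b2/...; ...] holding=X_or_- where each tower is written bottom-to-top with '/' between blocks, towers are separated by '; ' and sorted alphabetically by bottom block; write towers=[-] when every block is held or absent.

before: towers=[A; D/B; E; F/G] holding=C
pre[stack(C, A)]: holding(C) ok, clear(A) ok, C≠A ok
all met → apply stack(C, A)
after:  towers=[A/C; D/B; E; F/G] holding=-

towers=[A/C; D/B; E; F/G] holding=-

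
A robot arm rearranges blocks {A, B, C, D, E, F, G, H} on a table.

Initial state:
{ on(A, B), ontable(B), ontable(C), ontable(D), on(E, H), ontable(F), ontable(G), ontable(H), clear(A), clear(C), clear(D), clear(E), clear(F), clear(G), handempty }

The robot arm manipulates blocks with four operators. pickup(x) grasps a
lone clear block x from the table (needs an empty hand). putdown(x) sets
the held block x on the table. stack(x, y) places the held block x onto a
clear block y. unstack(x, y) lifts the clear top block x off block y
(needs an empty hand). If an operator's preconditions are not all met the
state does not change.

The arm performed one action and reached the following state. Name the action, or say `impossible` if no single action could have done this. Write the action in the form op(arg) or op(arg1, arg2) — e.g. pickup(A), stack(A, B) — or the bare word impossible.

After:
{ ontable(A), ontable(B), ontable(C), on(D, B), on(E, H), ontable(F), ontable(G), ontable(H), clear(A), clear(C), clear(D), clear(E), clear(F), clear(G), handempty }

impossible

target: towers=[A; B/D; C; F; G; H/E] holding=-
         pickup(G) → towers=[B/A; C; D; F; H/E] holding=G
     unstack(A, B) → towers=[B; C; D; F; G; H/E] holding=A
     unstack(E, H) → towers=[B/A; C; D; F; G; H] holding=E
         pickup(F) → towers=[B/A; C; D; G; H/E] holding=F
         pickup(D) → towers=[B/A; C; F; G; H/E] holding=D
         pickup(C) → towers=[B/A; D; F; G; H/E] holding=C
none of the 6 applicable actions match → impossible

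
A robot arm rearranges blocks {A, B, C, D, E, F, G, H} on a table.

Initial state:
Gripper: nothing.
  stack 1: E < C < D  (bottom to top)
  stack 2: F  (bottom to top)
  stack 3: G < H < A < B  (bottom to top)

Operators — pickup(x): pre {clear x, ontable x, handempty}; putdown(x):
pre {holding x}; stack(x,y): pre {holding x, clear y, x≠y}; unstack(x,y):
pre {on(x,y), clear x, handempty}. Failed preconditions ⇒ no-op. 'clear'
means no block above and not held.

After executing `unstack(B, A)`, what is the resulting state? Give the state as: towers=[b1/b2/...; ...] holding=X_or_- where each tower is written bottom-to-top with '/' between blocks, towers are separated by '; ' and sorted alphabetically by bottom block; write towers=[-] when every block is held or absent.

before: towers=[E/C/D; F; G/H/A/B] holding=-
pre[unstack(B, A)]: on(B,A) yes, clear(B) yes, handempty yes
all met → apply unstack(B, A)
after:  towers=[E/C/D; F; G/H/A] holding=B

towers=[E/C/D; F; G/H/A] holding=B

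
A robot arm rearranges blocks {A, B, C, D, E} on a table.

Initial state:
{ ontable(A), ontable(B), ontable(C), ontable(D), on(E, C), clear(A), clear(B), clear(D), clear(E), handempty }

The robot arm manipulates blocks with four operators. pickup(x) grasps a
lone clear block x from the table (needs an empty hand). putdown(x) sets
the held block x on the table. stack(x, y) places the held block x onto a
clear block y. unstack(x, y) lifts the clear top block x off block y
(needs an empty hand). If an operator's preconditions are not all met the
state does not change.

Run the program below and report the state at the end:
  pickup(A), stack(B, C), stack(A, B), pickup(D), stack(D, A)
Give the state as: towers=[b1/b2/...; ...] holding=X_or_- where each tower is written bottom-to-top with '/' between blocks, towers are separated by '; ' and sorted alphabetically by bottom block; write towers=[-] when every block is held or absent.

towers=[B/A/D; C/E] holding=-

step 1 (pickup(A)): towers=[B; C/E; D] holding=A
step 2 (stack(B, C)) [no-op]: towers=[B; C/E; D] holding=A
step 3 (stack(A, B)): towers=[B/A; C/E; D] holding=-
step 4 (pickup(D)): towers=[B/A; C/E] holding=D
step 5 (stack(D, A)): towers=[B/A/D; C/E] holding=-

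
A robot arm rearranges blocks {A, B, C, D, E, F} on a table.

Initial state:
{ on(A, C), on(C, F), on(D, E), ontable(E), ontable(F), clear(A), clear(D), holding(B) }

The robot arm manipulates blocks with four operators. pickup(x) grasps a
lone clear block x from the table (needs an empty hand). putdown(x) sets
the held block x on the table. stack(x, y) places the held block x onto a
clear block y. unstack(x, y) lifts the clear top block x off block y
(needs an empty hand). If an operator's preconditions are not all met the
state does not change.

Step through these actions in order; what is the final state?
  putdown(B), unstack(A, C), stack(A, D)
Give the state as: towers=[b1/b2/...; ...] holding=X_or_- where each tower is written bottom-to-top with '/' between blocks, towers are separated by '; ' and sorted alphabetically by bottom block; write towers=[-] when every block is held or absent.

towers=[B; E/D/A; F/C] holding=-

step 1 (putdown(B)): towers=[B; E/D; F/C/A] holding=-
step 2 (unstack(A, C)): towers=[B; E/D; F/C] holding=A
step 3 (stack(A, D)): towers=[B; E/D/A; F/C] holding=-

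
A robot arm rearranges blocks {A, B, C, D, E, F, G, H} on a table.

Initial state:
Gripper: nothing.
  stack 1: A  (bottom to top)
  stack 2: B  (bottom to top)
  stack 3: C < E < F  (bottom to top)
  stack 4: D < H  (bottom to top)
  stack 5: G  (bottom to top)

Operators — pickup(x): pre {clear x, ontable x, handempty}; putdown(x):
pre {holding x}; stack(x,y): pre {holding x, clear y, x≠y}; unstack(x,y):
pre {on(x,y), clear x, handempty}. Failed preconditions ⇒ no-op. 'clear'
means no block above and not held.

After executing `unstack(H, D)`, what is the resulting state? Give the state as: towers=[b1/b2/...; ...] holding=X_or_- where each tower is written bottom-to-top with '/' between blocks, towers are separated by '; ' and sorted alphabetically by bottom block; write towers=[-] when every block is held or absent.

before: towers=[A; B; C/E/F; D/H; G] holding=-
pre[unstack(H, D)]: on(H,D) ✓, clear(H) ✓, handempty ✓
all met → apply unstack(H, D)
after:  towers=[A; B; C/E/F; D; G] holding=H

towers=[A; B; C/E/F; D; G] holding=H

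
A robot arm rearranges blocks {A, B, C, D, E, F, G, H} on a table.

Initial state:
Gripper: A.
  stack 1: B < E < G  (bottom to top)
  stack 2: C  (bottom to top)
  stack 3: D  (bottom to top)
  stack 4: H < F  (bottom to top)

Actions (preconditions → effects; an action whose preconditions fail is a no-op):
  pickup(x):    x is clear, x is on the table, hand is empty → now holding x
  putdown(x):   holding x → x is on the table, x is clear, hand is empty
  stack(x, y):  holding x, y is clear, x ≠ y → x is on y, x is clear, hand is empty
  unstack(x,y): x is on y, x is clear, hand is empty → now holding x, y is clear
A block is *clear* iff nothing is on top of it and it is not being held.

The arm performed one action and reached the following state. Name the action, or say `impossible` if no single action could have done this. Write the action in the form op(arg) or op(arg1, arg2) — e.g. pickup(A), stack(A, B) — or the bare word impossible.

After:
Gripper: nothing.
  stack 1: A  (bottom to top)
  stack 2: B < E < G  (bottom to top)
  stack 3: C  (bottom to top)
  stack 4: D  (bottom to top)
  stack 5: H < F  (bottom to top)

target: towers=[A; B/E/G; C; D; H/F] holding=-
        putdown(A) → towers=[A; B/E/G; C; D; H/F] holding=-  ← match
       stack(A, G) → towers=[B/E/G/A; C; D; H/F] holding=-
       stack(A, F) → towers=[B/E/G; C; D; H/F/A] holding=-
       stack(A, D) → towers=[B/E/G; C; D/A; H/F] holding=-
       stack(A, C) → towers=[B/E/G; C/A; D; H/F] holding=-

putdown(A)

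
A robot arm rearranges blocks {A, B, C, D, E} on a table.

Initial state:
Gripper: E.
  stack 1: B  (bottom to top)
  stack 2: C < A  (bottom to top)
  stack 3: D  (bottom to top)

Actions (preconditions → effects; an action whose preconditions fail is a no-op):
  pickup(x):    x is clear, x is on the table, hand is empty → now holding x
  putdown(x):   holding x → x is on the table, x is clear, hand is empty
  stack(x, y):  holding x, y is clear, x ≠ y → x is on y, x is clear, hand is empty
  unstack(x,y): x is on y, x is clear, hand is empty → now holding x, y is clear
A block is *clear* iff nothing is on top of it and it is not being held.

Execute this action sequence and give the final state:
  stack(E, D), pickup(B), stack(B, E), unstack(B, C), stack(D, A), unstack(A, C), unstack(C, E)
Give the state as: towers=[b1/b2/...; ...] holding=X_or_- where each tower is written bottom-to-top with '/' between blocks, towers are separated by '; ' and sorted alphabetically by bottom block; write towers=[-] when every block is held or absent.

step 1 (stack(E, D)): towers=[B; C/A; D/E] holding=-
step 2 (pickup(B)): towers=[C/A; D/E] holding=B
step 3 (stack(B, E)): towers=[C/A; D/E/B] holding=-
step 4 (unstack(B, C)) [no-op]: towers=[C/A; D/E/B] holding=-
step 5 (stack(D, A)) [no-op]: towers=[C/A; D/E/B] holding=-
step 6 (unstack(A, C)): towers=[C; D/E/B] holding=A
step 7 (unstack(C, E)) [no-op]: towers=[C; D/E/B] holding=A

towers=[C; D/E/B] holding=A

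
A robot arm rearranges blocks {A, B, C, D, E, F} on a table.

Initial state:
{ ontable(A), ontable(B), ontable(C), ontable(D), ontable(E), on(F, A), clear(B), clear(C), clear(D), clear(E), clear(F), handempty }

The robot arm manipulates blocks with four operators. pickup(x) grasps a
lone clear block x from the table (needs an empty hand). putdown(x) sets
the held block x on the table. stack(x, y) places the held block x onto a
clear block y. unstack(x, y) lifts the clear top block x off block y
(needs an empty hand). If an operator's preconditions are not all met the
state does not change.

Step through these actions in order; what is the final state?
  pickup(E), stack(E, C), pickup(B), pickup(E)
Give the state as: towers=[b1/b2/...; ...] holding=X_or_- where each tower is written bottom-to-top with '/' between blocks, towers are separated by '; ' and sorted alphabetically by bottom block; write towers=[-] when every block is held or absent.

step 1 (pickup(E)): towers=[A/F; B; C; D] holding=E
step 2 (stack(E, C)): towers=[A/F; B; C/E; D] holding=-
step 3 (pickup(B)): towers=[A/F; C/E; D] holding=B
step 4 (pickup(E)) [no-op]: towers=[A/F; C/E; D] holding=B

towers=[A/F; C/E; D] holding=B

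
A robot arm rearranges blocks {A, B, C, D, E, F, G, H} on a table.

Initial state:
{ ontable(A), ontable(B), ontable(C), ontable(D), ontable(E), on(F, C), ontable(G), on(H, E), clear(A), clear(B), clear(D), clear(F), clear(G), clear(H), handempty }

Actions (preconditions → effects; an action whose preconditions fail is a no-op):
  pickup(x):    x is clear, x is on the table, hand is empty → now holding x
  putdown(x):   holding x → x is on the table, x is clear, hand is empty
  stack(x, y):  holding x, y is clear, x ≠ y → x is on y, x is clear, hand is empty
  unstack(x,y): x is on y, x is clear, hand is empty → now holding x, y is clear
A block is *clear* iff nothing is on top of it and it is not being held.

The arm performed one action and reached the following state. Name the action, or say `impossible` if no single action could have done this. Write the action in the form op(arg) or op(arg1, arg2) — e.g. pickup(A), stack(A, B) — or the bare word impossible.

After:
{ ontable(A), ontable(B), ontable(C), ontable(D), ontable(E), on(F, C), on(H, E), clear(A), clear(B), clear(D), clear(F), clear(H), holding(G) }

pickup(G)

target: towers=[A; B; C/F; D; E/H] holding=G
         pickup(G) → towers=[A; B; C/F; D; E/H] holding=G  ← match
         pickup(A) → towers=[B; C/F; D; E/H; G] holding=A
     unstack(H, E) → towers=[A; B; C/F; D; E; G] holding=H
         pickup(B) → towers=[A; C/F; D; E/H; G] holding=B
     unstack(F, C) → towers=[A; B; C; D; E/H; G] holding=F
         pickup(D) → towers=[A; B; C/F; E/H; G] holding=D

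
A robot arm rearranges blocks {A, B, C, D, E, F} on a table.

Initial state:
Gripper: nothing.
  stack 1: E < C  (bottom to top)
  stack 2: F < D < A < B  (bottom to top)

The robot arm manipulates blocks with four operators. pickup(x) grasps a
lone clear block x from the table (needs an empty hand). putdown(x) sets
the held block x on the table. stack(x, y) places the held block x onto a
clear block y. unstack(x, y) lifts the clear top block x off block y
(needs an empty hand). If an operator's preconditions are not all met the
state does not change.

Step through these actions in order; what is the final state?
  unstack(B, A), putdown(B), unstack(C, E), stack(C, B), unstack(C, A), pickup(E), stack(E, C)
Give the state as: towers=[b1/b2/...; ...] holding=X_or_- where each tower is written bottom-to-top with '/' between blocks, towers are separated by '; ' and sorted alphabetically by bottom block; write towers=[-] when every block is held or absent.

towers=[B/C/E; F/D/A] holding=-

step 1 (unstack(B, A)): towers=[E/C; F/D/A] holding=B
step 2 (putdown(B)): towers=[B; E/C; F/D/A] holding=-
step 3 (unstack(C, E)): towers=[B; E; F/D/A] holding=C
step 4 (stack(C, B)): towers=[B/C; E; F/D/A] holding=-
step 5 (unstack(C, A)) [no-op]: towers=[B/C; E; F/D/A] holding=-
step 6 (pickup(E)): towers=[B/C; F/D/A] holding=E
step 7 (stack(E, C)): towers=[B/C/E; F/D/A] holding=-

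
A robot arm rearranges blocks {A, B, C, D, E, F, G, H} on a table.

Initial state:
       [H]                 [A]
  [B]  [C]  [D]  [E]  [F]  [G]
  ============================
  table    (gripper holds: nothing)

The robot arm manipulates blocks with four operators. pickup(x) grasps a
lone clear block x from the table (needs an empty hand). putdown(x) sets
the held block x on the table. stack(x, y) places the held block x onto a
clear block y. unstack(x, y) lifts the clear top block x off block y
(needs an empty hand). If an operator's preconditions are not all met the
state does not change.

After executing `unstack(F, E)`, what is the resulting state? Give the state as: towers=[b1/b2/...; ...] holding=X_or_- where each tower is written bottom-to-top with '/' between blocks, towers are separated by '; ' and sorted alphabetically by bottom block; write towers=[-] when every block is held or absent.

towers=[B; C/H; D; E; F; G/A] holding=-

before: towers=[B; C/H; D; E; F; G/A] holding=-
pre[unstack(F, E)]: on(F,E) fail, clear(F) ok, handempty ok
on(F,E) unmet → unstack(F, E) is a no-op
after:  towers=[B; C/H; D; E; F; G/A] holding=-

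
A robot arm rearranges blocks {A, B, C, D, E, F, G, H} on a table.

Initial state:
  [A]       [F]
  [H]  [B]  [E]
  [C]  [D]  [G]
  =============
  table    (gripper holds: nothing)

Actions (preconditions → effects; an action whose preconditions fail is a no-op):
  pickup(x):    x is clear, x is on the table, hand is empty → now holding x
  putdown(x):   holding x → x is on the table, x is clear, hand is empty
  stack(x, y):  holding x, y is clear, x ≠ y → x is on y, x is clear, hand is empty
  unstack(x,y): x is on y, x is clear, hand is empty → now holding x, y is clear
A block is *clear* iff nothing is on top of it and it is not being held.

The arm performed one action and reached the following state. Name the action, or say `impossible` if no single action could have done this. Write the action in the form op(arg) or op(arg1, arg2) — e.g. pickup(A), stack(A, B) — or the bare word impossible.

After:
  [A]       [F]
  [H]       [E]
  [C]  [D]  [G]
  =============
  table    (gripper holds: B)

target: towers=[C/H/A; D; G/E/F] holding=B
     unstack(A, H) → towers=[C/H; D/B; G/E/F] holding=A
     unstack(B, D) → towers=[C/H/A; D; G/E/F] holding=B  ← match
     unstack(F, E) → towers=[C/H/A; D/B; G/E] holding=F

unstack(B, D)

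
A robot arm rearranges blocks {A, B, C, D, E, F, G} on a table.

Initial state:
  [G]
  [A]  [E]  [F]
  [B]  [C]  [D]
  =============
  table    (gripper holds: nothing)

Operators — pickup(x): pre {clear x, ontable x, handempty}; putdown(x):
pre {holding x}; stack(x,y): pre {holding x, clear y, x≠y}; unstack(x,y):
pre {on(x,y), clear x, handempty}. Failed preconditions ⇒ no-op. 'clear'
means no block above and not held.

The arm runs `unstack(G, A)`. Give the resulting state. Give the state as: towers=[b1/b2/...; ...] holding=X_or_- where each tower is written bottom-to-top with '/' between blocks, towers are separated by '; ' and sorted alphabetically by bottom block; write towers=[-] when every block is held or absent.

towers=[B/A; C/E; D/F] holding=G

before: towers=[B/A/G; C/E; D/F] holding=-
pre[unstack(G, A)]: on(G,A) yes, clear(G) yes, handempty yes
all met → apply unstack(G, A)
after:  towers=[B/A; C/E; D/F] holding=G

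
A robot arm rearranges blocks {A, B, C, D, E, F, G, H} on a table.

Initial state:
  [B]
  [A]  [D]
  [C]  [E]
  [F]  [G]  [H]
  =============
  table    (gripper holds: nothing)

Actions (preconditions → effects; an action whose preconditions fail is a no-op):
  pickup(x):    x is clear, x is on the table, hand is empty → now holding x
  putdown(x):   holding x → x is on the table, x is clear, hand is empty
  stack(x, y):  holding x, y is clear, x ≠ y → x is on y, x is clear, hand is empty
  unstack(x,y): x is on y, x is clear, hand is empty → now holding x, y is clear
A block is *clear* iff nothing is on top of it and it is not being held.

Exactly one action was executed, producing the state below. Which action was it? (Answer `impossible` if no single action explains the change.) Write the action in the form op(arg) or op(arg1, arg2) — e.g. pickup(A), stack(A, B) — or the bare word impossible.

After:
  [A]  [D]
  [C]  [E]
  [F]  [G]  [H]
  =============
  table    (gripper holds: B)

target: towers=[F/C/A; G/E/D; H] holding=B
         pickup(H) → towers=[F/C/A/B; G/E/D] holding=H
     unstack(B, A) → towers=[F/C/A; G/E/D; H] holding=B  ← match
     unstack(D, E) → towers=[F/C/A/B; G/E; H] holding=D

unstack(B, A)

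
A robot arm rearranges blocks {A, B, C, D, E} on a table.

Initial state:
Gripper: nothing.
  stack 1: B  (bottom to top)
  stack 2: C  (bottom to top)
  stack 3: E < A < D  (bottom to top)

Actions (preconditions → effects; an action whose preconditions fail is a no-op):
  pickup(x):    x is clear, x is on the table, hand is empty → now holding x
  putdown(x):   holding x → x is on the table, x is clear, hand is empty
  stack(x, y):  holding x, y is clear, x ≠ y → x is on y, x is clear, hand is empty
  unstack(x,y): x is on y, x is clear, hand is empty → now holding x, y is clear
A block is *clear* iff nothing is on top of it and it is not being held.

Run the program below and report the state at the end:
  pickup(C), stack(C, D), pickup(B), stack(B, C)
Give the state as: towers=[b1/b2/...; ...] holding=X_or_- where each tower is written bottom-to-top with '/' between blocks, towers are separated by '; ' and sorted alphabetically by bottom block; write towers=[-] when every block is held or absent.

step 1 (pickup(C)): towers=[B; E/A/D] holding=C
step 2 (stack(C, D)): towers=[B; E/A/D/C] holding=-
step 3 (pickup(B)): towers=[E/A/D/C] holding=B
step 4 (stack(B, C)): towers=[E/A/D/C/B] holding=-

towers=[E/A/D/C/B] holding=-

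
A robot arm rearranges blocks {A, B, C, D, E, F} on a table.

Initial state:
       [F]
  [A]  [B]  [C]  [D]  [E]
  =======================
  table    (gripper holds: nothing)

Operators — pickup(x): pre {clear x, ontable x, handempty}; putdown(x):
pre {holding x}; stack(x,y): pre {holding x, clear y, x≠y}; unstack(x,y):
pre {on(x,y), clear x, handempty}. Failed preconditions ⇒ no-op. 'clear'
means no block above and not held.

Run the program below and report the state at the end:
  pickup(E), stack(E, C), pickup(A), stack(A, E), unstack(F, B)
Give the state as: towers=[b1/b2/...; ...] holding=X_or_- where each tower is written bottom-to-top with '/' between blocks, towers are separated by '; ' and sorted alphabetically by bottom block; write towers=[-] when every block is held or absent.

towers=[B; C/E/A; D] holding=F

step 1 (pickup(E)): towers=[A; B/F; C; D] holding=E
step 2 (stack(E, C)): towers=[A; B/F; C/E; D] holding=-
step 3 (pickup(A)): towers=[B/F; C/E; D] holding=A
step 4 (stack(A, E)): towers=[B/F; C/E/A; D] holding=-
step 5 (unstack(F, B)): towers=[B; C/E/A; D] holding=F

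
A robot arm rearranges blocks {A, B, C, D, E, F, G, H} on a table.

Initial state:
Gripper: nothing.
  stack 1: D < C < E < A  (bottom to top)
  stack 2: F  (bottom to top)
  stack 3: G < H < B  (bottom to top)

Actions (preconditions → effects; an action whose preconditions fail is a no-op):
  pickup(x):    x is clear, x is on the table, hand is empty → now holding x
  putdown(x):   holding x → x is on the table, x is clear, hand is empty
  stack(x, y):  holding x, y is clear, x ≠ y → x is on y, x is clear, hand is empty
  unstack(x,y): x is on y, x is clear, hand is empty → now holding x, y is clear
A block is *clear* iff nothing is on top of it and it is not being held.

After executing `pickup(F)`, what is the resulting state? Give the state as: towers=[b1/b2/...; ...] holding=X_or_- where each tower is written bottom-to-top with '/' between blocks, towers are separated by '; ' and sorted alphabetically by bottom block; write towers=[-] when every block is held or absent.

towers=[D/C/E/A; G/H/B] holding=F

before: towers=[D/C/E/A; F; G/H/B] holding=-
pre[pickup(F)]: clear(F) ok, ontable(F) ok, handempty ok
all met → apply pickup(F)
after:  towers=[D/C/E/A; G/H/B] holding=F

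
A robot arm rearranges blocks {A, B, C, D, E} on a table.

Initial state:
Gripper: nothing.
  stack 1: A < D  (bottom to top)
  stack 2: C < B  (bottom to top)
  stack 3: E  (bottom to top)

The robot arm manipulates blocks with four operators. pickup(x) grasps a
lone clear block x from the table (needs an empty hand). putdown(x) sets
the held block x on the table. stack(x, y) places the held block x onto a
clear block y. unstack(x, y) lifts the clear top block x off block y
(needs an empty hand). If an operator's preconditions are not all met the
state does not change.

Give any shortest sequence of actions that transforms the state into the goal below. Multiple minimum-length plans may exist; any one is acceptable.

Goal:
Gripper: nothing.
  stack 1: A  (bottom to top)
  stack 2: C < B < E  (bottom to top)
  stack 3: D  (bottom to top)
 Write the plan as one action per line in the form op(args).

unstack(D, A)
putdown(D)
pickup(E)
stack(E, B)

step 1 (unstack(D, A)): towers=[A; C/B; E] holding=D
step 2 (putdown(D)): towers=[A; C/B; D; E] holding=-
step 3 (pickup(E)): towers=[A; C/B; D] holding=E
step 4 (stack(E, B)): towers=[A; C/B/E; D] holding=-
goal check: towers=[A; C/B/E; D] holding=- — reached (length 4, optimal by BFS)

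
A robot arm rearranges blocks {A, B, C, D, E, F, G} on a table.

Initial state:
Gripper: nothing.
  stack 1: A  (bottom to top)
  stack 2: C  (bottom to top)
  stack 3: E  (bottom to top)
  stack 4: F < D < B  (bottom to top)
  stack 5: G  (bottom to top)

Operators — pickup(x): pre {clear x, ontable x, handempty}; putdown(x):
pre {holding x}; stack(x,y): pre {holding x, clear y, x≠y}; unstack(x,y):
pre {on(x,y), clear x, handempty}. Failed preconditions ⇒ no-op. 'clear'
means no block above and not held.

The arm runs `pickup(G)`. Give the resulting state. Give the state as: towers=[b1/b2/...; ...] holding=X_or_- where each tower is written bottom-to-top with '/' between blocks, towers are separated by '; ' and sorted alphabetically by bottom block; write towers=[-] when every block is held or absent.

towers=[A; C; E; F/D/B] holding=G

before: towers=[A; C; E; F/D/B; G] holding=-
pre[pickup(G)]: clear(G) ok, ontable(G) ok, handempty ok
all met → apply pickup(G)
after:  towers=[A; C; E; F/D/B] holding=G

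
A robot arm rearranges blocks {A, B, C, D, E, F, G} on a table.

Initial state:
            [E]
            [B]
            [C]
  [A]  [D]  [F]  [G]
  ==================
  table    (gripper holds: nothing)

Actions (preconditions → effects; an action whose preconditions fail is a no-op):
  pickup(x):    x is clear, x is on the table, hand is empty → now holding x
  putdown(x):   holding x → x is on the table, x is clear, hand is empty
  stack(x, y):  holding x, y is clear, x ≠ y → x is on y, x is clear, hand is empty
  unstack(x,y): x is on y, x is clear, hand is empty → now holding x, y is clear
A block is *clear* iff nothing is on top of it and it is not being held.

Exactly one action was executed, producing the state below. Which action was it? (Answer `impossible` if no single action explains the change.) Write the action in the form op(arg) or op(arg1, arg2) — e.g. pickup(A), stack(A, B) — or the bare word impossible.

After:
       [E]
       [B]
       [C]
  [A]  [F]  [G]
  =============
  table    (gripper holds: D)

target: towers=[A; F/C/B/E; G] holding=D
         pickup(G) → towers=[A; D; F/C/B/E] holding=G
         pickup(D) → towers=[A; F/C/B/E; G] holding=D  ← match
         pickup(A) → towers=[D; F/C/B/E; G] holding=A
     unstack(E, B) → towers=[A; D; F/C/B; G] holding=E

pickup(D)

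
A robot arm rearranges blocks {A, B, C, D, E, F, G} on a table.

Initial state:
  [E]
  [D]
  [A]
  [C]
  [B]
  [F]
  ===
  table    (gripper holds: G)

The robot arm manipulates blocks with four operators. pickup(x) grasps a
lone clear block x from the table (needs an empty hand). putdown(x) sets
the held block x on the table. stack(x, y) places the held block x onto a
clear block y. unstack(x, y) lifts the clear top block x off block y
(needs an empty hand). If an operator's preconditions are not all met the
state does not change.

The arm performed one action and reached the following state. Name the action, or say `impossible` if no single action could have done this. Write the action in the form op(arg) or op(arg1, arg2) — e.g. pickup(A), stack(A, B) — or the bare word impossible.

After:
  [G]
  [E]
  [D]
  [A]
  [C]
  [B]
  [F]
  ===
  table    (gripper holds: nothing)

target: towers=[F/B/C/A/D/E/G] holding=-
        putdown(G) → towers=[F/B/C/A/D/E; G] holding=-
       stack(G, E) → towers=[F/B/C/A/D/E/G] holding=-  ← match

stack(G, E)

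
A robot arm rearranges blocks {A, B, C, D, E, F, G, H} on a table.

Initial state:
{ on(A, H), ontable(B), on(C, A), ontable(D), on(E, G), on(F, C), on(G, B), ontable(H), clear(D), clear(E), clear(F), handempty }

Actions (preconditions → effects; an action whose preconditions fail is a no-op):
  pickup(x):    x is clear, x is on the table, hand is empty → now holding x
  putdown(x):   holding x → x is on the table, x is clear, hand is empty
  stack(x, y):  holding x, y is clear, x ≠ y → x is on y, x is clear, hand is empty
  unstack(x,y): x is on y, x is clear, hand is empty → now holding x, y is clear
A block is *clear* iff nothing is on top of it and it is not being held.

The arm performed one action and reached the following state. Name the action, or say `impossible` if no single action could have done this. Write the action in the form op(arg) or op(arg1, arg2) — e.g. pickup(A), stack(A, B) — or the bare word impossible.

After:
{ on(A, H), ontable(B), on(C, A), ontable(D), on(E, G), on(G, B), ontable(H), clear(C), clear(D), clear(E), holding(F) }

unstack(F, C)

target: towers=[B/G/E; D; H/A/C] holding=F
     unstack(E, G) → towers=[B/G; D; H/A/C/F] holding=E
     unstack(F, C) → towers=[B/G/E; D; H/A/C] holding=F  ← match
         pickup(D) → towers=[B/G/E; H/A/C/F] holding=D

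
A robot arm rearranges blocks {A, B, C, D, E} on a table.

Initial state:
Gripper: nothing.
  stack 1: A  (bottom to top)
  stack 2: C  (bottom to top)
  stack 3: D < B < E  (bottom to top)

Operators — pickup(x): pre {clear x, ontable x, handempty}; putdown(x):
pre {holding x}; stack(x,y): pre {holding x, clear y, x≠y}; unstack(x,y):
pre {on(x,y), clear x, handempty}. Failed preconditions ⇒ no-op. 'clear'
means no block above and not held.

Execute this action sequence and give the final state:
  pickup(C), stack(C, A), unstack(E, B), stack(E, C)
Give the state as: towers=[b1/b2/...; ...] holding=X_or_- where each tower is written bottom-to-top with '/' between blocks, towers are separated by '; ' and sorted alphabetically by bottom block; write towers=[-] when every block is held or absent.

step 1 (pickup(C)): towers=[A; D/B/E] holding=C
step 2 (stack(C, A)): towers=[A/C; D/B/E] holding=-
step 3 (unstack(E, B)): towers=[A/C; D/B] holding=E
step 4 (stack(E, C)): towers=[A/C/E; D/B] holding=-

towers=[A/C/E; D/B] holding=-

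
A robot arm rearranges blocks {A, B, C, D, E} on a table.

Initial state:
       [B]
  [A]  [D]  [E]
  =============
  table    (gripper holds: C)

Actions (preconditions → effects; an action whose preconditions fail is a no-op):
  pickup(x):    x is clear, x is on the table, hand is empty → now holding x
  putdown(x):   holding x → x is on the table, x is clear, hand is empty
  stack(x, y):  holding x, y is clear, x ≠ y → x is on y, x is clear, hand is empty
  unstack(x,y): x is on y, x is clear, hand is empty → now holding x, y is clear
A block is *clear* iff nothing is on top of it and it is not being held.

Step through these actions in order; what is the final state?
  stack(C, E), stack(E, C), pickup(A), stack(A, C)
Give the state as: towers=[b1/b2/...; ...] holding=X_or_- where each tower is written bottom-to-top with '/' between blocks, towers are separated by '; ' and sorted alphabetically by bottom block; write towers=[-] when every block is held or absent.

towers=[D/B; E/C/A] holding=-

step 1 (stack(C, E)): towers=[A; D/B; E/C] holding=-
step 2 (stack(E, C)) [no-op]: towers=[A; D/B; E/C] holding=-
step 3 (pickup(A)): towers=[D/B; E/C] holding=A
step 4 (stack(A, C)): towers=[D/B; E/C/A] holding=-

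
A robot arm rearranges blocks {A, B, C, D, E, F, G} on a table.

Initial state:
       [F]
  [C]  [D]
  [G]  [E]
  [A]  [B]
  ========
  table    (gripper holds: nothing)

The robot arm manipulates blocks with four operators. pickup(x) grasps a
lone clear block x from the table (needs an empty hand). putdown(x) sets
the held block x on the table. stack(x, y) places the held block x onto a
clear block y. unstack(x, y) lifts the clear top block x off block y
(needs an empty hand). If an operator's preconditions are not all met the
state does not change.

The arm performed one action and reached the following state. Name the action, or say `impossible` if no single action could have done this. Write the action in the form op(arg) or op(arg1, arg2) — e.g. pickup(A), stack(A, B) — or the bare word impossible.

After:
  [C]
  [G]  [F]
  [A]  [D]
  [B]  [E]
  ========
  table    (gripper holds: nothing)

impossible

target: towers=[B/A/G/C; E/D/F] holding=-
     unstack(F, D) → towers=[A/G/C; B/E/D] holding=F
     unstack(C, G) → towers=[A/G; B/E/D/F] holding=C
none of the 2 applicable actions match → impossible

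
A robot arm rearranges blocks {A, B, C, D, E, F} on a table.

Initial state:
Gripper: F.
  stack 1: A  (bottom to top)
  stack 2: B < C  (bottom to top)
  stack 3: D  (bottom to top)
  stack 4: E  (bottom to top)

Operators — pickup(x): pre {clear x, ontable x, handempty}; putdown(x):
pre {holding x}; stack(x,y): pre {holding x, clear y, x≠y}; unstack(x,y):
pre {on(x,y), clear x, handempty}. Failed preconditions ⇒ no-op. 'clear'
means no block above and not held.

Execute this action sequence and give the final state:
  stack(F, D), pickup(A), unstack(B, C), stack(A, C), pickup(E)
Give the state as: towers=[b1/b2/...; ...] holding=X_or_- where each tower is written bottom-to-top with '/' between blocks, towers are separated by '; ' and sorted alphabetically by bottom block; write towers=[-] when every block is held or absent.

towers=[B/C/A; D/F] holding=E

step 1 (stack(F, D)): towers=[A; B/C; D/F; E] holding=-
step 2 (pickup(A)): towers=[B/C; D/F; E] holding=A
step 3 (unstack(B, C)) [no-op]: towers=[B/C; D/F; E] holding=A
step 4 (stack(A, C)): towers=[B/C/A; D/F; E] holding=-
step 5 (pickup(E)): towers=[B/C/A; D/F] holding=E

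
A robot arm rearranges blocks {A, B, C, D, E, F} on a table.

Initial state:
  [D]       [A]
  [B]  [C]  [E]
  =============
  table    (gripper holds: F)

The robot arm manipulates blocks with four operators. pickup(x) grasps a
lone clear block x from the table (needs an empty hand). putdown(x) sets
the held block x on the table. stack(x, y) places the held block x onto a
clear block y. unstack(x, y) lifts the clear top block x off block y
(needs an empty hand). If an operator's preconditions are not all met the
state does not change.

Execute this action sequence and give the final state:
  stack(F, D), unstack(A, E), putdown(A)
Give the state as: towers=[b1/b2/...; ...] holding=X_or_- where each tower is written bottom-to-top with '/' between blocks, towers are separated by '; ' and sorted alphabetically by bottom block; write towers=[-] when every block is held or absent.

step 1 (stack(F, D)): towers=[B/D/F; C; E/A] holding=-
step 2 (unstack(A, E)): towers=[B/D/F; C; E] holding=A
step 3 (putdown(A)): towers=[A; B/D/F; C; E] holding=-

towers=[A; B/D/F; C; E] holding=-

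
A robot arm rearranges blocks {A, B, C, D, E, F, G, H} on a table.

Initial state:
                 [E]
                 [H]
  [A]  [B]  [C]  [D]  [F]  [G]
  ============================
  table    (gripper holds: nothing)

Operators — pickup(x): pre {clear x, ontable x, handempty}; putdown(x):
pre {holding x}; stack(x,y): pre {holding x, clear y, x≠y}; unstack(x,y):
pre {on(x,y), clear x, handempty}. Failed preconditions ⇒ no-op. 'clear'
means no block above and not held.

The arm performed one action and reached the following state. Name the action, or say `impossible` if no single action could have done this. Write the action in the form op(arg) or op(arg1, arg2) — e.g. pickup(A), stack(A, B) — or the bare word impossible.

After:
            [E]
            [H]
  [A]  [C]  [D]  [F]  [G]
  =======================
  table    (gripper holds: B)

target: towers=[A; C; D/H/E; F; G] holding=B
         pickup(G) → towers=[A; B; C; D/H/E; F] holding=G
         pickup(A) → towers=[B; C; D/H/E; F; G] holding=A
     unstack(E, H) → towers=[A; B; C; D/H; F; G] holding=E
         pickup(B) → towers=[A; C; D/H/E; F; G] holding=B  ← match
         pickup(F) → towers=[A; B; C; D/H/E; G] holding=F
         pickup(C) → towers=[A; B; D/H/E; F; G] holding=C

pickup(B)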